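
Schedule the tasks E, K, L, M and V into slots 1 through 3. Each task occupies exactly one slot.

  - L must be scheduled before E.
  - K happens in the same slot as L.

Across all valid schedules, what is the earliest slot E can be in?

2

Precedence pushes E to at least 2.
E at 2 is achievable: L -> 1, K -> 1, M -> 1, V -> 1, E -> 2.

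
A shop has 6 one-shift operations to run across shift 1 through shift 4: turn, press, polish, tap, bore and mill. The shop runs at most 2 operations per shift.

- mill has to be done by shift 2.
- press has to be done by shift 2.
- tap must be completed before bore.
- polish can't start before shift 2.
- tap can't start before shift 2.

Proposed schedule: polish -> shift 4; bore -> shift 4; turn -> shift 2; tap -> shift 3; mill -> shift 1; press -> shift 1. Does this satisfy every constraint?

polish can't start before shift 2 — holds.
The shop runs at most 2 operations per shift — holds.
tap can't start before shift 2 — holds.
tap must be completed before bore — holds.
mill has to be done by shift 2 — holds.
press has to be done by shift 2 — holds.

Valid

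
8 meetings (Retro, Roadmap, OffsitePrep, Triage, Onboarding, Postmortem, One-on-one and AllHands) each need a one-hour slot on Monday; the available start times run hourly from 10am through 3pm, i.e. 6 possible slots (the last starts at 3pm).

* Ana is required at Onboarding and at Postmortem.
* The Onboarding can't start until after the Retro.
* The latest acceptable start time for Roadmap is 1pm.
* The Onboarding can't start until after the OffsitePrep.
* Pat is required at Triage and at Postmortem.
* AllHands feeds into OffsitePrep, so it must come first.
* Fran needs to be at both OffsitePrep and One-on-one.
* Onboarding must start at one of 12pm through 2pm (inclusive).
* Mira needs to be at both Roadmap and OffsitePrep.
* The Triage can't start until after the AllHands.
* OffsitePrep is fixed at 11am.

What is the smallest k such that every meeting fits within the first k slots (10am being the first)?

3

The precedence chain requires at least 3 distinct slots.
3 works (last occupied slot: 12pm): for example Onboarding -> 12pm, Postmortem -> 10am, AllHands -> 10am, One-on-one -> 10am, Roadmap -> 10am, Retro -> 10am, OffsitePrep -> 11am, Triage -> 11am.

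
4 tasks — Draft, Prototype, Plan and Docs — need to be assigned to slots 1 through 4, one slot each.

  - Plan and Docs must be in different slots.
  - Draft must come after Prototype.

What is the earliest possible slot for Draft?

Precedence pushes Draft to at least 2.
Draft at 2 is achievable: Plan -> 1; Docs -> 2; Draft -> 2; Prototype -> 1.

2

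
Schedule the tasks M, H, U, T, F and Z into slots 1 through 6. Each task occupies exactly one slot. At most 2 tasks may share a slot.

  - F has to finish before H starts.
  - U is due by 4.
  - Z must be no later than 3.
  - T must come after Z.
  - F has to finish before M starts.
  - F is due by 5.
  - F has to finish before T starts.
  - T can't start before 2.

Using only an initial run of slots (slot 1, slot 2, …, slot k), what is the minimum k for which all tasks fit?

3

The precedence chain requires at least 2 distinct slots.
With at most 2 per slot and 6 tasks, at least 3 slots are needed.
3 works (last occupied slot: 3): for example U=3, Z=1, T=2, M=2, H=3, F=1.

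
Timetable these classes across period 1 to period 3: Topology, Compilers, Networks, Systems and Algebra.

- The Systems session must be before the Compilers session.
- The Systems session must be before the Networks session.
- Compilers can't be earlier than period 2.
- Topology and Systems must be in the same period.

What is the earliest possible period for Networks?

Precedence pushes Networks to at least period 2.
Networks at period 2 is achievable: Systems=period 1; Compilers=period 2; Algebra=period 1; Topology=period 1; Networks=period 2.

period 2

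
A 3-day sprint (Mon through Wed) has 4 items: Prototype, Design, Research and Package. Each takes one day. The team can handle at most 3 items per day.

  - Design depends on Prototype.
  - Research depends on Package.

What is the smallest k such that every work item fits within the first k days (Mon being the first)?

The precedence chain requires at least 2 distinct days.
With at most 3 per day and 4 work items, at least 2 days are needed.
2 works (last occupied day: Tue): for example Package -> Mon, Research -> Tue, Prototype -> Mon, Design -> Tue.

2 days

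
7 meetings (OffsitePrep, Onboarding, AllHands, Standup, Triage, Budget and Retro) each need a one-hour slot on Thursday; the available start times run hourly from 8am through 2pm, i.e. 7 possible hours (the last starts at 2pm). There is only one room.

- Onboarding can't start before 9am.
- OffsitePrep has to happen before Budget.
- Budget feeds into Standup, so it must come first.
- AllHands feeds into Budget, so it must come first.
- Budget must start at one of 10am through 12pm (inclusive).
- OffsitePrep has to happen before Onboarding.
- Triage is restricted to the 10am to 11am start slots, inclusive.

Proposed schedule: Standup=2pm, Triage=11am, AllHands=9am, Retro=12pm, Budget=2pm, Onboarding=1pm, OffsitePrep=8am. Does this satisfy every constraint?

Triage is restricted to the 10am to 11am start slots, inclusive — holds.
Budget feeds into Standup, so it must come first — violated.
Onboarding can't start before 9am — holds.
OffsitePrep has to happen before Budget — holds.
Budget must start at one of 10am through 12pm (inclusive) — violated.
OffsitePrep has to happen before Onboarding — holds.
There is only one room — violated.
AllHands feeds into Budget, so it must come first — holds.

No. Budget must start at one of 10am through 12pm (inclusive) is not satisfied.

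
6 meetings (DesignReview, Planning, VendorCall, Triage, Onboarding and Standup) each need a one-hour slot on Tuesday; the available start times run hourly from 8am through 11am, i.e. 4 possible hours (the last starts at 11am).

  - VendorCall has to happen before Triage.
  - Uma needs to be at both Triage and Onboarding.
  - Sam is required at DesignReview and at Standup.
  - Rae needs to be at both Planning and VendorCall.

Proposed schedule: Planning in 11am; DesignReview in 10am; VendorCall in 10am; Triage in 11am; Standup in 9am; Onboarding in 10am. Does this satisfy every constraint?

Valid

VendorCall has to happen before Triage — holds.
Rae needs to be at both Planning and VendorCall — holds.
Sam is required at DesignReview and at Standup — holds.
Uma needs to be at both Triage and Onboarding — holds.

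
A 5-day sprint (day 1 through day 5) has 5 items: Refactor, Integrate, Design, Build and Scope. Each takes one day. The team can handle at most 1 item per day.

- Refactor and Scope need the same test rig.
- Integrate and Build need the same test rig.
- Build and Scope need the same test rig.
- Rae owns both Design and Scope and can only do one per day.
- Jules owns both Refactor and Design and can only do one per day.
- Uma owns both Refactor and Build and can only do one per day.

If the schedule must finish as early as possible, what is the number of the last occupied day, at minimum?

With at most 1 per day and 5 tasks, at least 5 days are needed.
5 works (last occupied day: day 5): for example Scope -> day 5, Refactor -> day 1, Design -> day 3, Integrate -> day 2, Build -> day 4.

5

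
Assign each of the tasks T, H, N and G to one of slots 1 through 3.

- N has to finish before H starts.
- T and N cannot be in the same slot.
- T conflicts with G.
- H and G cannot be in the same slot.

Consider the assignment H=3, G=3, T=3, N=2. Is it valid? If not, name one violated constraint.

N has to finish before H starts — holds.
T and N cannot be in the same slot — holds.
T conflicts with G — violated.
H and G cannot be in the same slot — violated.

Invalid. T conflicts with G.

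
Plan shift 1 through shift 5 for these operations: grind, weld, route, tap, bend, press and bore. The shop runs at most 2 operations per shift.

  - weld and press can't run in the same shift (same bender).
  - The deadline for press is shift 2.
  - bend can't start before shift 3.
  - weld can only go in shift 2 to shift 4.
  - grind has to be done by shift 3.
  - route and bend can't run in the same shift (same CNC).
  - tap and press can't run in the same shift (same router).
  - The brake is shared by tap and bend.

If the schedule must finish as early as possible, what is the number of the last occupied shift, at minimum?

4

With at most 2 per shift and 7 operations, at least 4 shifts are needed.
bend can't be placed before shift 3, so the schedule must run through at least shift 3.
4 works (last occupied shift: shift 4): for example press=shift 1; weld=shift 2; route=shift 2; bend=shift 3; tap=shift 4; grind=shift 1; bore=shift 3.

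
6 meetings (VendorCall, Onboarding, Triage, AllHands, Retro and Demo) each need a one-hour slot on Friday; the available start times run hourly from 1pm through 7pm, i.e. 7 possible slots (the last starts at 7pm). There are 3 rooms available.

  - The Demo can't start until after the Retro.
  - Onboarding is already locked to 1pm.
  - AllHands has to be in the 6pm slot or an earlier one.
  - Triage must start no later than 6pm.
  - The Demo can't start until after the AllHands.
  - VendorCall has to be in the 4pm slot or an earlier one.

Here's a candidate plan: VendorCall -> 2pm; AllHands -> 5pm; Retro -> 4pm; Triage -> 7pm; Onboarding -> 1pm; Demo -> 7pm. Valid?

No — it violates: Triage must start no later than 6pm

The Demo can't start until after the AllHands — holds.
Onboarding is already locked to 1pm — holds.
The Demo can't start until after the Retro — holds.
Triage must start no later than 6pm — violated.
AllHands has to be in the 6pm slot or an earlier one — holds.
There are 3 rooms available — holds.
VendorCall has to be in the 4pm slot or an earlier one — holds.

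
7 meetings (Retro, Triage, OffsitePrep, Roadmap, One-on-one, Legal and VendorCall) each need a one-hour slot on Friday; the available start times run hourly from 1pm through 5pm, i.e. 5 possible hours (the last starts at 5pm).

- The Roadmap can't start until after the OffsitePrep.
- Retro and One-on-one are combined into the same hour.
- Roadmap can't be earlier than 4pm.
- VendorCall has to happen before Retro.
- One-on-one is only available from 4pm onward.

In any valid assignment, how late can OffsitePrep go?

4pm

Downstream work caps OffsitePrep at 4pm.
OffsitePrep at 4pm is achievable: One-on-one=4pm, VendorCall=1pm, Retro=4pm, OffsitePrep=4pm, Triage=1pm, Roadmap=5pm, Legal=1pm.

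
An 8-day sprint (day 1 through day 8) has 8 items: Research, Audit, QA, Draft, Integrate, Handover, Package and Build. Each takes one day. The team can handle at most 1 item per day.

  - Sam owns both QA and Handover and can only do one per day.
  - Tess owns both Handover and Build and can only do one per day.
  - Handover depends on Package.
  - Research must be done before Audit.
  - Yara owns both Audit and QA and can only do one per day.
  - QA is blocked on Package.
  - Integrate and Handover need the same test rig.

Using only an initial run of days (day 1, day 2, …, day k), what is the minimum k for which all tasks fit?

8

The precedence chain requires at least 2 distinct days.
With at most 1 per day and 8 tasks, at least 8 days are needed.
8 works (last occupied day: day 8): for example Draft in day 6; Package in day 1; QA in day 4; Handover in day 5; Audit in day 3; Integrate in day 7; Research in day 2; Build in day 8.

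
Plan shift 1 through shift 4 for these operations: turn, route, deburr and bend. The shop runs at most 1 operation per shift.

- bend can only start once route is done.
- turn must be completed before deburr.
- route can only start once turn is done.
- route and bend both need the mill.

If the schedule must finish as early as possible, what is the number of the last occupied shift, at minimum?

The precedence chain requires at least 3 distinct shifts.
With at most 1 per shift and 4 operations, at least 4 shifts are needed.
4 works (last occupied shift: shift 4): for example turn=shift 1, deburr=shift 3, route=shift 2, bend=shift 4.

4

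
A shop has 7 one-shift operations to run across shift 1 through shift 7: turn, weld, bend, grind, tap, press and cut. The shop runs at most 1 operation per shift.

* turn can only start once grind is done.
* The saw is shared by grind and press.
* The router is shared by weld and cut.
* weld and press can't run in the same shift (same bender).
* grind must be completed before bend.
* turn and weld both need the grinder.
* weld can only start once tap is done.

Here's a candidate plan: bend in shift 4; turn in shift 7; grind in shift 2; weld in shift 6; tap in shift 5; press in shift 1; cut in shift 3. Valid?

Yes, all constraints hold

turn and weld both need the grinder — holds.
turn can only start once grind is done — holds.
weld can only start once tap is done — holds.
The shop runs at most 1 operation per shift — holds.
The saw is shared by grind and press — holds.
The router is shared by weld and cut — holds.
grind must be completed before bend — holds.
weld and press can't run in the same shift (same bender) — holds.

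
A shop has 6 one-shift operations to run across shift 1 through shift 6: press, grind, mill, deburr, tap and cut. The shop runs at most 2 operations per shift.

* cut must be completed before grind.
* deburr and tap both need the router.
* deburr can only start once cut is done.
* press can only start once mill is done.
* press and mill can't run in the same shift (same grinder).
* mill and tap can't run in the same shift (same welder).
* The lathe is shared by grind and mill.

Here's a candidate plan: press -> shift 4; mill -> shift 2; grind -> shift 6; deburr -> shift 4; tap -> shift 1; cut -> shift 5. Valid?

The lathe is shared by grind and mill — holds.
deburr and tap both need the router — holds.
press can only start once mill is done — holds.
deburr can only start once cut is done — violated.
cut must be completed before grind — holds.
The shop runs at most 2 operations per shift — holds.
mill and tap can't run in the same shift (same welder) — holds.
press and mill can't run in the same shift (same grinder) — holds.

Invalid. deburr can only start once cut is done.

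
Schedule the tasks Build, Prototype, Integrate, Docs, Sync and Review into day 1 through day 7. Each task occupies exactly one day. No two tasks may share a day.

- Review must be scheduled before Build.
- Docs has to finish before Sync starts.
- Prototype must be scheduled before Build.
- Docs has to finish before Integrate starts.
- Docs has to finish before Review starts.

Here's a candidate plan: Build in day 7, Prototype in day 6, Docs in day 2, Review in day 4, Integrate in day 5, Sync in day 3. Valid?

Docs has to finish before Sync starts — holds.
No two tasks may share a day — holds.
Docs has to finish before Integrate starts — holds.
Docs has to finish before Review starts — holds.
Prototype must be scheduled before Build — holds.
Review must be scheduled before Build — holds.

Valid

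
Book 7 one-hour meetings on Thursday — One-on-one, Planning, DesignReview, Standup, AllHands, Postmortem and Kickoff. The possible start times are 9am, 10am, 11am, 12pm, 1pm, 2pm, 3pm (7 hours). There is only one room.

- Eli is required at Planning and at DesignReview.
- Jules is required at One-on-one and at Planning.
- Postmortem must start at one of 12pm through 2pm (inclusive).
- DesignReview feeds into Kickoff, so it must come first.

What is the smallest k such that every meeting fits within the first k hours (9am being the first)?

7

The precedence chain requires at least 2 distinct hours.
With at most 1 per hour and 7 meetings, at least 7 hours are needed.
Postmortem can't be placed before 12pm — that is hour 4 counting from 9am — so the schedule must run through at least 4 hours.
7 works (last occupied hour: 3pm): for example Kickoff=10am, AllHands=3pm, Standup=2pm, Postmortem=12pm, One-on-one=11am, DesignReview=9am, Planning=1pm.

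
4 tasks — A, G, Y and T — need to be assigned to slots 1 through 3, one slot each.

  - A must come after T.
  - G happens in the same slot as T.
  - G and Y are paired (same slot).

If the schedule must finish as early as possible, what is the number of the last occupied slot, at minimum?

The precedence chain requires at least 2 distinct slots.
2 works (last occupied slot: 2): for example A in 2; G in 1; T in 1; Y in 1.

slot 2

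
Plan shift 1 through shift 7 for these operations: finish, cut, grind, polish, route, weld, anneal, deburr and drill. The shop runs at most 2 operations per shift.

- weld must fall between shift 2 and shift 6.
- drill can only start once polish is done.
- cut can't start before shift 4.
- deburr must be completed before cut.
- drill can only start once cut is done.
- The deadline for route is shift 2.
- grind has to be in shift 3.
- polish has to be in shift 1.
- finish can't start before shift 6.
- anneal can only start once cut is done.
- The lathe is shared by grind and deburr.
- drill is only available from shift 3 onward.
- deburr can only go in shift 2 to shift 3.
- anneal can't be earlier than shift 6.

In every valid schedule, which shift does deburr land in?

shift 2

deburr's window is shift 2–shift 3.
grind is fixed at shift 3, and deburr can't share a shift with grind.
So deburr must be shift 2.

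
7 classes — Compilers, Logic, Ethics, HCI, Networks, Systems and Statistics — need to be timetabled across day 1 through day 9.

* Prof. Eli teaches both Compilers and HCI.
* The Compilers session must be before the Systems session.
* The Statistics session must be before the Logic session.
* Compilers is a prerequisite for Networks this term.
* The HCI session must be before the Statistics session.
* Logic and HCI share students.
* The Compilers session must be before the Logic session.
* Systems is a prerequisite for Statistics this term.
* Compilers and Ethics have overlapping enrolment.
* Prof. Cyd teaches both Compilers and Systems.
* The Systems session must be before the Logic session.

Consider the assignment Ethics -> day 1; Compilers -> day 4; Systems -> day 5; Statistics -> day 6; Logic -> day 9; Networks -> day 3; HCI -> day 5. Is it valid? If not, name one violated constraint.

The Systems session must be before the Logic session — holds.
The Compilers session must be before the Logic session — holds.
Logic and HCI share students — holds.
Compilers is a prerequisite for Networks this term — violated.
Prof. Cyd teaches both Compilers and Systems — holds.
Systems is a prerequisite for Statistics this term — holds.
Prof. Eli teaches both Compilers and HCI — holds.
The Statistics session must be before the Logic session — holds.
The Compilers session must be before the Systems session — holds.
The HCI session must be before the Statistics session — holds.
Compilers and Ethics have overlapping enrolment — holds.

No. Compilers is a prerequisite for Networks this term is not satisfied.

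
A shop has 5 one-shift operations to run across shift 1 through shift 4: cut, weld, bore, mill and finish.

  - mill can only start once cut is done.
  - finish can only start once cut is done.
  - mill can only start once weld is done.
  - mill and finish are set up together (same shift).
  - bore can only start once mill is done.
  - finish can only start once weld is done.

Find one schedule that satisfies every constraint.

weld -> shift 1; mill -> shift 2; bore -> shift 3; finish -> shift 2; cut -> shift 1

Checking: mill(shift 2) before bore(shift 3); weld(shift 1) before finish(shift 2); cut(shift 1) before finish(shift 2); cut(shift 1) before mill(shift 2); weld(shift 1) before mill(shift 2); mill = finish = shift 2.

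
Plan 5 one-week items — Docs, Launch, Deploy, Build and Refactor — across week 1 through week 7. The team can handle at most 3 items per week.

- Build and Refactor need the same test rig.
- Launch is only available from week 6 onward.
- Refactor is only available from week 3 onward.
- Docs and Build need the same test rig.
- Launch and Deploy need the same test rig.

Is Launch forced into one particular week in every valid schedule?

Launch can be week 6 (e.g. Build=week 2; Deploy=week 1; Refactor=week 3; Docs=week 1; Launch=week 6) or week 7 (e.g. Deploy -> week 1; Refactor -> week 3; Launch -> week 7; Docs -> week 1; Build -> week 2).

No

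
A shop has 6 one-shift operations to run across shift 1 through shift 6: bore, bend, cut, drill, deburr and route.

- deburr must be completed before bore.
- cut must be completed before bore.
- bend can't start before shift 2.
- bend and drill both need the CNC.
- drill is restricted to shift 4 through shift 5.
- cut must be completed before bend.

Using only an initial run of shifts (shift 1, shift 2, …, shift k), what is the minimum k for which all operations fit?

The precedence chain requires at least 2 distinct shifts.
drill can't be placed before shift 4, so the schedule must run through at least shift 4.
4 works (last occupied shift: shift 4): for example drill=shift 4; bend=shift 2; cut=shift 1; deburr=shift 1; bore=shift 2; route=shift 1.

4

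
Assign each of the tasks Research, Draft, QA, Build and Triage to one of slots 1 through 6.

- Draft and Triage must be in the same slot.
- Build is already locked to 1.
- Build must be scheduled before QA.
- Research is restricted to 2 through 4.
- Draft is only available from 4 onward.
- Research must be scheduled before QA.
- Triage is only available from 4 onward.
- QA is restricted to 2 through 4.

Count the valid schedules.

Splitting on Research: it can be 2 (6), 3 (3). Listing each branch's schedules as (Draft, QA, Build, Triage):
Research=2: (4,3,1,4) (4,4,1,4) (5,3,1,5) (5,4,1,5) (6,3,1,6) (6,4,1,6) — 6.
Research=3: (4,4,1,4) (5,4,1,5) (6,4,1,6) — 3.
Summing: 6 + 3 = 9.

9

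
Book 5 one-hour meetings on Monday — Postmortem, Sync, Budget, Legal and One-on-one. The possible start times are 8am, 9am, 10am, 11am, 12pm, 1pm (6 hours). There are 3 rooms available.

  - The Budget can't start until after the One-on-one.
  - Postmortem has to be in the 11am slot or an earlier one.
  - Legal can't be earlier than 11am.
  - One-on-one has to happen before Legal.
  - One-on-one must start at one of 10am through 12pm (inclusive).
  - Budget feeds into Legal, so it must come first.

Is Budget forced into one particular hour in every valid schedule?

Budget can be 11am (e.g. One-on-one -> 10am, Postmortem -> 8am, Legal -> 12pm, Budget -> 11am, Sync -> 8am) or 12pm (e.g. Sync in 8am; Budget in 12pm; Legal in 1pm; Postmortem in 8am; One-on-one in 10am).

No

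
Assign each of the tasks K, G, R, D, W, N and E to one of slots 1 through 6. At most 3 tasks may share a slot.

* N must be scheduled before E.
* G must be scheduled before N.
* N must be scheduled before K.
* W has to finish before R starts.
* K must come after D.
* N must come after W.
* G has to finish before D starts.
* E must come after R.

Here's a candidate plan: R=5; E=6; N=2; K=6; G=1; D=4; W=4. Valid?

K must come after D — holds.
G must be scheduled before N — holds.
W has to finish before R starts — holds.
At most 3 tasks may share a slot — holds.
G has to finish before D starts — holds.
E must come after R — holds.
N must come after W — violated.
N must be scheduled before K — holds.
N must be scheduled before E — holds.

No — it violates: N must come after W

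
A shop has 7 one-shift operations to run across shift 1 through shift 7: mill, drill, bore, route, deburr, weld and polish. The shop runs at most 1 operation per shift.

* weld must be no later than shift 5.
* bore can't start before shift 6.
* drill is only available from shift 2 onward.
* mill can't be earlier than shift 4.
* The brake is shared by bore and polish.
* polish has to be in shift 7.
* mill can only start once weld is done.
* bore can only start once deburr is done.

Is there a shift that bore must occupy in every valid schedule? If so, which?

shift 6

bore's window is shift 6–shift 7.
polish is fixed at shift 7, and bore can't share a shift with polish.
So bore must be shift 6.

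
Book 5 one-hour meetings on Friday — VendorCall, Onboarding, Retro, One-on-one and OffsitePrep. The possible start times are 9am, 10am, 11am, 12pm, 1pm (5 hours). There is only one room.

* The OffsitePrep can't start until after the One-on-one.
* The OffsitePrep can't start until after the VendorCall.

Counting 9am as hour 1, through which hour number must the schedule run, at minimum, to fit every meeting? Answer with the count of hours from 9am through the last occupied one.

5 hours

The precedence chain requires at least 2 distinct hours.
With at most 1 per hour and 5 meetings, at least 5 hours are needed.
5 works (last occupied hour: 1pm): for example One-on-one -> 10am; VendorCall -> 9am; OffsitePrep -> 11am; Onboarding -> 12pm; Retro -> 1pm.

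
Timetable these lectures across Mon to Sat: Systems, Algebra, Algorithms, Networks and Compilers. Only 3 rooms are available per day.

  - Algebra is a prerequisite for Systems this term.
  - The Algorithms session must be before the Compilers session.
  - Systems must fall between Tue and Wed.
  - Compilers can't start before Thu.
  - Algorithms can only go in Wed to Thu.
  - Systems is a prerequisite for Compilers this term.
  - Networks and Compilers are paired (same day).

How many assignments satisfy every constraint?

Splitting on Systems: it can be Tue (5), Wed (10). Listing each branch's schedules as (Algebra, Algorithms, Networks, Compilers):
Systems=Tue: (Mon,Wed,Thu,Thu) (Mon,Wed,Fri,Fri) (Mon,Wed,Sat,Sat) (Mon,Thu,Fri,Fri) (Mon,Thu,Sat,Sat) — 5.
Systems=Wed: (Mon,Wed,Thu,Thu) (Mon,Wed,Fri,Fri) (Mon,Wed,Sat,Sat) (Mon,Thu,Fri,Fri) (Mon,Thu,Sat,Sat) (Tue,Wed,Thu,Thu) (Tue,Wed,Fri,Fri) (Tue,Wed,Sat,Sat) (Tue,Thu,Fri,Fri) (Tue,Thu,Sat,Sat) — 10.
Summing: 5 + 10 = 15.

15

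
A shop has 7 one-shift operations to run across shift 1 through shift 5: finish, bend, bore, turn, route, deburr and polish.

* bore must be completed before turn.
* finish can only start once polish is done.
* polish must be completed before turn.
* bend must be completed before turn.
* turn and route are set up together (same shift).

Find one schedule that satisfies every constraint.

deburr in shift 1; bore in shift 1; bend in shift 1; route in shift 2; turn in shift 2; finish in shift 2; polish in shift 1

Checking: bore(shift 1) before turn(shift 2); bend(shift 1) before turn(shift 2); polish(shift 1) before turn(shift 2); polish(shift 1) before finish(shift 2); turn = route = shift 2.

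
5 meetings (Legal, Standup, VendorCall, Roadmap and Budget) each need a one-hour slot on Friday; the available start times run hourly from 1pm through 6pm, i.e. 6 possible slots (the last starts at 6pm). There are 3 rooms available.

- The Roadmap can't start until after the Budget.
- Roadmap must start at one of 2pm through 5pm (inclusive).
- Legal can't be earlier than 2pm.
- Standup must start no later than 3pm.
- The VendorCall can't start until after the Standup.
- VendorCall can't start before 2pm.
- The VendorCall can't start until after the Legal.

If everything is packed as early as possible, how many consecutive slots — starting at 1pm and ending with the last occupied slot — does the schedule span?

The precedence chain requires at least 2 distinct slots.
With at most 3 per slot and 5 meetings, at least 2 slots are needed.
Propagating the time windows through the other constraints, VendorCall can't land before 3pm — that is slot 3 counting from 1pm — so the schedule must run through at least 3 slots.
3 works (last occupied slot: 3pm): for example Roadmap=2pm; Legal=2pm; Standup=1pm; Budget=1pm; VendorCall=3pm.

3 slots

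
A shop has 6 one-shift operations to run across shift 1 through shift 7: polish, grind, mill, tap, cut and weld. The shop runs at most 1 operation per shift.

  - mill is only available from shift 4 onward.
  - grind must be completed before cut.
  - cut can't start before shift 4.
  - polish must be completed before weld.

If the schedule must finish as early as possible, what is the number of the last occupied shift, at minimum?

The precedence chain requires at least 2 distinct shifts.
With at most 1 per shift and 6 operations, at least 6 shifts are needed.
mill can't be placed before shift 4, so the schedule must run through at least shift 4.
6 works (last occupied shift: shift 6): for example weld=shift 3, polish=shift 1, cut=shift 4, grind=shift 2, tap=shift 6, mill=shift 5.

shift 6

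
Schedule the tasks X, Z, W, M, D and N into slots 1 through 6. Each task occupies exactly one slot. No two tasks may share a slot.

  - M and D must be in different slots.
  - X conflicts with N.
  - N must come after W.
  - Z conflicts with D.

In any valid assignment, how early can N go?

Precedence pushes N to at least 2.
N at 2 is achievable: X=3, D=6, Z=4, N=2, W=1, M=5.

2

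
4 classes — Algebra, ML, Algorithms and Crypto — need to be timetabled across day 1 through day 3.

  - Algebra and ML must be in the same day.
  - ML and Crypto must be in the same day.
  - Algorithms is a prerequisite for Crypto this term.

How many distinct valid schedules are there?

3

Enumerating: Algorithms -> day 1, Crypto -> day 2, Algebra -> day 2, ML -> day 2 | Algebra in day 3; Algorithms in day 1; ML in day 3; Crypto in day 3 | Crypto=day 3, Algebra=day 3, ML=day 3, Algorithms=day 2.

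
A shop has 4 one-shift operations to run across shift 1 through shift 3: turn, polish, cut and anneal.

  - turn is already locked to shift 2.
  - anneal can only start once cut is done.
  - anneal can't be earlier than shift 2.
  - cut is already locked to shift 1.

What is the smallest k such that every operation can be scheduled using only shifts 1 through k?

2 shifts

The precedence chain requires at least 2 distinct shifts.
2 works (last occupied shift: shift 2): for example polish in shift 1; cut in shift 1; anneal in shift 2; turn in shift 2.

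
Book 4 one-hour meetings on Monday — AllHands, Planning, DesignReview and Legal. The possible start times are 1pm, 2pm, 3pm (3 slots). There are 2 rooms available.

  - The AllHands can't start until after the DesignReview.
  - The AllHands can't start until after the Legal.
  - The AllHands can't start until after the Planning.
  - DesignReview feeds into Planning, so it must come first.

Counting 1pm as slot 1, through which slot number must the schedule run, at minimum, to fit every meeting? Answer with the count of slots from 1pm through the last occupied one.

3

The precedence chain requires at least 3 distinct slots.
With at most 2 per slot and 4 meetings, at least 2 slots are needed.
3 works (last occupied slot: 3pm): for example AllHands=3pm, Planning=2pm, DesignReview=1pm, Legal=1pm.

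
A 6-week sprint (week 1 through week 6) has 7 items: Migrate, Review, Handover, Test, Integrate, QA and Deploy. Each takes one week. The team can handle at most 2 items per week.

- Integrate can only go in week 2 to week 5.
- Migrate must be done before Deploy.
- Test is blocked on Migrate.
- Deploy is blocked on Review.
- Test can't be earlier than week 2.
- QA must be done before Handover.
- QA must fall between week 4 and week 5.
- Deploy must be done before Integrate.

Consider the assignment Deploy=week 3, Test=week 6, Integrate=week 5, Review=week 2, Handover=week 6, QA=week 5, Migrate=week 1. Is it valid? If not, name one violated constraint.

Deploy is blocked on Review — holds.
Integrate can only go in week 2 to week 5 — holds.
Test can't be earlier than week 2 — holds.
The team can handle at most 2 items per week — holds.
QA must be done before Handover — holds.
Test is blocked on Migrate — holds.
Migrate must be done before Deploy — holds.
QA must fall between week 4 and week 5 — holds.
Deploy must be done before Integrate — holds.

Yes, all constraints hold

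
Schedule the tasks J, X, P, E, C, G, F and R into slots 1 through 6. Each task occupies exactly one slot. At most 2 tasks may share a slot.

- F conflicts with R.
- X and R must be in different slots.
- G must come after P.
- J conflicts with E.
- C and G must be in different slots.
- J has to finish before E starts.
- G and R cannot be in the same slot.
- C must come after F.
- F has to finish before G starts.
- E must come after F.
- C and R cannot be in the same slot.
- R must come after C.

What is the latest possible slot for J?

5

Downstream work caps J at 5.
J at 5 is achievable: P=1; R=4; J=5; G=3; E=6; X=2; C=2; F=1.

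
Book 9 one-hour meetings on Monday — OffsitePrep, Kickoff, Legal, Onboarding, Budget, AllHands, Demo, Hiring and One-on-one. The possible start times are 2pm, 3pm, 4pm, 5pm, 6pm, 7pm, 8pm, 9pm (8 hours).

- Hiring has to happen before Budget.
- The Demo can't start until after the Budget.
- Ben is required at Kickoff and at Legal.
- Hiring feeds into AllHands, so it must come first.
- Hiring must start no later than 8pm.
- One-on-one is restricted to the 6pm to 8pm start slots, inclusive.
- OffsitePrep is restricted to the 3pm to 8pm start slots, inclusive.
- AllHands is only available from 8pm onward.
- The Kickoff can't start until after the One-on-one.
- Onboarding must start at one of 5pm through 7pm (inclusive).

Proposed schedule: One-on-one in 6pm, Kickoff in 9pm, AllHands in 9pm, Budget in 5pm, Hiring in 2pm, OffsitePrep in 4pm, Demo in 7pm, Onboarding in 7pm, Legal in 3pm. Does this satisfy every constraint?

AllHands is only available from 8pm onward — holds.
Ben is required at Kickoff and at Legal — holds.
Onboarding must start at one of 5pm through 7pm (inclusive) — holds.
OffsitePrep is restricted to the 3pm to 8pm start slots, inclusive — holds.
Hiring has to happen before Budget — holds.
Hiring feeds into AllHands, so it must come first — holds.
The Kickoff can't start until after the One-on-one — holds.
Hiring must start no later than 8pm — holds.
One-on-one is restricted to the 6pm to 8pm start slots, inclusive — holds.
The Demo can't start until after the Budget — holds.

Valid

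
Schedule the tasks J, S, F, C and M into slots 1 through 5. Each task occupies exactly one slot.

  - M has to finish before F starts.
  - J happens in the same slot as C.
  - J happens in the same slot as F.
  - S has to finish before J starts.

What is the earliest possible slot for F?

2

Precedence pushes F to at least 2.
F at 2 is achievable: C -> 2; F -> 2; S -> 1; J -> 2; M -> 1.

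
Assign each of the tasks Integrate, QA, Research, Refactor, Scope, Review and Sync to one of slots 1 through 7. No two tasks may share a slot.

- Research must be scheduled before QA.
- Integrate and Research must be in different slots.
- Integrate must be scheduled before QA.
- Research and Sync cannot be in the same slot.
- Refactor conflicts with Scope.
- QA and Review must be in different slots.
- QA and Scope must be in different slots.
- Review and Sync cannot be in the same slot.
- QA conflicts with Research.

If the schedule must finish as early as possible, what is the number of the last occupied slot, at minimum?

7

The precedence chain requires at least 2 distinct slots.
With at most 1 per slot and 7 tasks, at least 7 slots are needed.
7 works (last occupied slot: 7): for example Scope in 5; QA in 3; Research in 2; Refactor in 4; Review in 6; Sync in 7; Integrate in 1.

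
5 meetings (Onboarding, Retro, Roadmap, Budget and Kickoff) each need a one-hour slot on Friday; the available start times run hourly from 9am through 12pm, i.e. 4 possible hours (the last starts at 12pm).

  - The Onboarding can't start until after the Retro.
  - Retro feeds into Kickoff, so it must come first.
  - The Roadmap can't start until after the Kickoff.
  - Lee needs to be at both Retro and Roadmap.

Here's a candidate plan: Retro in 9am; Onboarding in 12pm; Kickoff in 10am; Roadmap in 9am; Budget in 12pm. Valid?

No. Lee needs to be at both Retro and Roadmap is not satisfied.

The Onboarding can't start until after the Retro — holds.
Retro feeds into Kickoff, so it must come first — holds.
The Roadmap can't start until after the Kickoff — violated.
Lee needs to be at both Retro and Roadmap — violated.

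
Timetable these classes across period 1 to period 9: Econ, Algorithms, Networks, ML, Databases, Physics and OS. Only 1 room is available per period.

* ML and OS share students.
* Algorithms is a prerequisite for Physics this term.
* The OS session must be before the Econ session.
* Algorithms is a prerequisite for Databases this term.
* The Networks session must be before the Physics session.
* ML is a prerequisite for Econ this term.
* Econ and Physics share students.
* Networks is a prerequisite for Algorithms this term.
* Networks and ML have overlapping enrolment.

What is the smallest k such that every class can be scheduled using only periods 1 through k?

7

The precedence chain requires at least 3 distinct periods.
With at most 1 per period and 7 classes, at least 7 periods are needed.
7 works (last occupied period: period 7): for example Networks -> period 1; Physics -> period 6; Econ -> period 5; OS -> period 4; Databases -> period 7; ML -> period 3; Algorithms -> period 2.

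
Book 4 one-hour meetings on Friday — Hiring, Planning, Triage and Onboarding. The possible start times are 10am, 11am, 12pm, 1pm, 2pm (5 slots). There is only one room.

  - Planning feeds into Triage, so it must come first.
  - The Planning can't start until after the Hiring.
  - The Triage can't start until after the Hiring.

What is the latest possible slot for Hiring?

Downstream work caps Hiring at 12pm.
Hiring at 12pm is achievable: Hiring=12pm, Planning=1pm, Triage=2pm, Onboarding=10am.

12pm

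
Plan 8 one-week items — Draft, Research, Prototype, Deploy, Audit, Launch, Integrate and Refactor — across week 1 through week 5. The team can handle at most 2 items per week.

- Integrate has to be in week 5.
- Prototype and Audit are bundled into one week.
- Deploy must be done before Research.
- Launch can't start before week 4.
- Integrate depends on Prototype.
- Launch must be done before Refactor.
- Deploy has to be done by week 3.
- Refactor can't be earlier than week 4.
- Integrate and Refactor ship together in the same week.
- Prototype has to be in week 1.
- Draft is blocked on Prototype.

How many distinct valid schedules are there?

7

Splitting on Draft: it can be week 2 (3), week 3 (3), week 4 (1). Listing each branch's schedules as (Research, Prototype, Deploy, Audit, Launch, Integrate, Refactor) by week number:
Draft=week 2: (3,1,2,1,4,5,5) (4,1,2,1,4,5,5) (4,1,3,1,4,5,5) — 3.
Draft=week 3: (3,1,2,1,4,5,5) (4,1,2,1,4,5,5) (4,1,3,1,4,5,5) — 3.
Draft=week 4: (3,1,2,1,4,5,5) — 1.
Summing: 3 + 3 + 1 = 7.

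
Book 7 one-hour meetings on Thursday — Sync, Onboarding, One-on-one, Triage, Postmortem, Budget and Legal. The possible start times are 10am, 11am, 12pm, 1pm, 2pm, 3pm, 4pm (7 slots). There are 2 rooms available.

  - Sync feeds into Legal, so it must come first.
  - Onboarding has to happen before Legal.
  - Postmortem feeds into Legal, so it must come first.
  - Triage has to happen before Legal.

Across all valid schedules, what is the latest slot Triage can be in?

3pm

Downstream work caps Triage at 3pm.
Triage at 3pm is achievable: Sync in 10am, Budget in 12pm, Legal in 4pm, Onboarding in 10am, Postmortem in 11am, One-on-one in 11am, Triage in 3pm.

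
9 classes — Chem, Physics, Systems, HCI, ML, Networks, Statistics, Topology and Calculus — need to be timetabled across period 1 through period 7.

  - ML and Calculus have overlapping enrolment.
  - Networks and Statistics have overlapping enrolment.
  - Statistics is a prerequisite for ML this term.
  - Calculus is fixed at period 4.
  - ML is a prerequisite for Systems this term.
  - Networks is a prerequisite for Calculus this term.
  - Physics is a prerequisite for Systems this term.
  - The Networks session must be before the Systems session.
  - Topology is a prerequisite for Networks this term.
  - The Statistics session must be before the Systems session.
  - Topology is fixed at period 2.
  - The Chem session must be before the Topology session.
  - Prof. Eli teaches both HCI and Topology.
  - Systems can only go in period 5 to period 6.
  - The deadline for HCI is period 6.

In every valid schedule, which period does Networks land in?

Topology is fixed at period 2 and must come before Networks, so Networks is at least period 3.
Calculus is fixed at period 4 and must come after Networks, so Networks is at most period 3.
So Networks must be period 3.

period 3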